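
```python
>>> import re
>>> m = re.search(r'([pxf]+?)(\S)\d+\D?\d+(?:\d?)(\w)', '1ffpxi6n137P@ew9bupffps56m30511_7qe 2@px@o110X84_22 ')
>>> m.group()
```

'ffpxi6n137P'

The match spans [1:12] → 'ffpxi6n137P'.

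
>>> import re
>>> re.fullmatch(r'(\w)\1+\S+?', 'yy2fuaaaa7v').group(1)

'y'

A backreference is literal: `\1` must see the identical characters the first group matched.
`fullmatch` succeeds only if the pattern covers the string from start to end.
The match spans [0:11] → 'yy2fuaaaa7v'.
Captured: group 1 = 'y'.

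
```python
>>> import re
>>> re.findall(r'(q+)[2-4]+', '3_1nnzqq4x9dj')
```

['qq']

Pattern: one or more of a literal 'q' (captured); then one or more of a character in [2-4].
Scanning left to right: at [6:9] match 'qq4', group 1 = 'qq'.
`findall` collects group 1 from the one match (1 total).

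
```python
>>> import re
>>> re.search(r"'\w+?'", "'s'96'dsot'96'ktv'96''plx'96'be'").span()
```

(0, 3)

`re.search` tries every starting position until one works.
The match spans [0:3] → "'s'".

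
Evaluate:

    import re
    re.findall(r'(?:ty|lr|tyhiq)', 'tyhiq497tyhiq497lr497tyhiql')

['ty', 'ty', 'lr', 'ty']

Branches in `(...|...)` are attempted left-to-right; the first branch that allows the whole pattern to succeed is taken.
Scanning left to right: at [0:2] → 'ty'; at [8:10] → 'ty'; at [16:18] → 'lr'; at [21:23] → 'ty'.
`findall` yields the raw match text (4 of them) because the pattern has no groups.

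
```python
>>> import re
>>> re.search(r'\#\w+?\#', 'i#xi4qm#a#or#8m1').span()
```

The match spans [1:8] → '#xi4qm#'.

(1, 8)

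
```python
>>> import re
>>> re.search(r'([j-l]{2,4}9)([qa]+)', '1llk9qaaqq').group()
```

'llk9qaaqq'

This matches 2 to 4 of a character in [j-l], then a literal '9' (captured); then one or more of one of [qa] (captured).
The match spans [1:10] → 'llk9qaaqq'.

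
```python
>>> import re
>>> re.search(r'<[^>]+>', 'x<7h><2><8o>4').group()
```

'<7h>'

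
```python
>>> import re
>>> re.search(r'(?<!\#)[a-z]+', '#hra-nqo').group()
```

A negative assertion filters positions out without eating any characters.
The match spans [2:4] → 'ra'.

'ra'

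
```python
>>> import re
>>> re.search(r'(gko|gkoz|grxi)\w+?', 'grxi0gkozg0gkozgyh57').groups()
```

('grxi',)

The match spans [0:5] → 'grxi0'.
Captured: group 1 = 'grxi'.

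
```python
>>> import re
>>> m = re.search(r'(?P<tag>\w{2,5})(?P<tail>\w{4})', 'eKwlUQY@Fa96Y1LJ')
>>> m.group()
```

'eKwlUQY'

The match spans [0:7] → 'eKwlUQY'.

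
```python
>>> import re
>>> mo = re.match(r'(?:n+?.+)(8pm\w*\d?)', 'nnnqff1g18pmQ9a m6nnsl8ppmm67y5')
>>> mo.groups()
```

This matches one or more of the literal 'n' (lazy), then one or more of any character (non-capturing group); then the literal '8pm', then zero or more of a word character, then optionally a digit (captured).
With `match`, the pattern is implicitly anchored at the beginning.
The match spans [0:15] → 'nnnqff1g18pmQ9a'.
Captured: group 1 = '8pmQ9a'.

('8pmQ9a',)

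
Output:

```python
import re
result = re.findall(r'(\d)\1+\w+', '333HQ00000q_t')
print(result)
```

['3']

`\1` is not a pattern — it's the concrete string captured by group 1, re-applied verbatim.
Matches: at [0:13] match '333HQ00000q_t', group 1 = '3'.
With a single group, `findall` returns only what that group captured — 1 item.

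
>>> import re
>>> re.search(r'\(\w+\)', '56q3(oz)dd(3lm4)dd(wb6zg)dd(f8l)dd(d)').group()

The match spans [4:8] → '(oz)'.

'(oz)'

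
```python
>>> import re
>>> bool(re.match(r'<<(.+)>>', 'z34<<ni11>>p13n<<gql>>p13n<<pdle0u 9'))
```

False

`re.match` only tries the pattern at the start of the string.
Here position 0 doesn't satisfy it, so the call returns None, and `bool(None)` is False.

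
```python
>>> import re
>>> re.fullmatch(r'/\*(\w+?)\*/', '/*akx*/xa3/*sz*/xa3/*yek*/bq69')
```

For `fullmatch`, every character of the input must be accounted for by the pattern.
Here the string isn't matched end-to-end, so the call returns None.

None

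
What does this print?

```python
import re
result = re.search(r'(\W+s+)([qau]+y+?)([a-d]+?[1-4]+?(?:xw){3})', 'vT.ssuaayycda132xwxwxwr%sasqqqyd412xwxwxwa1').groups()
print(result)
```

The match spans [2:22] → '.ssuaayycda132xwxwxw'.
Captured: group 1 = '.ss', group 2 = 'uaayy', group 3 = 'cda132xwxwxw'.

('.ss', 'uaayy', 'cda132xwxwxw')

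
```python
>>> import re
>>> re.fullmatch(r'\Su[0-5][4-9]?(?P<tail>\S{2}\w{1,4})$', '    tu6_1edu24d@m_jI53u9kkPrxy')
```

Pattern: a non-whitespace character, then a literal 'u'; then a character in [0-5], then optionally a character in [4-9]; then exactly 2 of a non-whitespace character, then 1 to 4 of a word character (captured as 'tail'); then anchored at the end.
`re.fullmatch` is like wrapping the pattern in `^…$` (in single-line mode).
Here there's no way to consume every character, so the call returns None.

None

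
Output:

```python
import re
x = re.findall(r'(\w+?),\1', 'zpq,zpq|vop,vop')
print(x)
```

['zpq', 'vop']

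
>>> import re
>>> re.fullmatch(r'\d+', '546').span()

(0, 3)

This matches one or more of a digit.
`fullmatch` succeeds only if the pattern covers the string from start to end.
The match spans [0:3] → '546'.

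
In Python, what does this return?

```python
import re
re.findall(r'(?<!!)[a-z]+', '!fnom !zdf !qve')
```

['nom', 'df', 've']

Because the assertion is negative and zero-width, positions next to the forbidden text are skipped.
Walking the string: at [2:5] → 'nom'; at [8:10] → 'df'; at [13:15] → 've'.
Since nothing is captured, `findall` lists the 3 matched substrings directly.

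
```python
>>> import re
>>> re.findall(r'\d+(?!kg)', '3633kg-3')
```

Because the assertion is negative and zero-width, positions next to the forbidden text are skipped.
Since nothing is captured, `findall` lists the 2 matched substrings directly.

['363', '3']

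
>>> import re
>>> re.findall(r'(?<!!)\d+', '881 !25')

['881', '5']

`(?!…)`/`(?<!…)` only lets a position through if the neighbouring text does NOT match; no characters are consumed.
No capturing groups, so `findall` returns the 2 full match strings.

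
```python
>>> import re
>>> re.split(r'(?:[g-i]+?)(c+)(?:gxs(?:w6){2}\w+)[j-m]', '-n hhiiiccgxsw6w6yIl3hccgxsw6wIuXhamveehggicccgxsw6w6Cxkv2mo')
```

['-n ', 'cc', 'o']

This matches one or more of a character in [g-i] (lazy) (non-capturing group); then one or more of a literal 'c' (captured); then the literal 'gxs', then the literal 'w6' repeated 2 times, then one or more of a word character (non-capturing group); then a character in [j-m].
Matches to split on: at [3:59] → 'hhiiiccgxsw6w6yIl3hccgxsw6wIuXhamveehggicccgxsw6w6Cxkv2m'.
With a capturing group present, the delimiter's captured portion is kept in the result list.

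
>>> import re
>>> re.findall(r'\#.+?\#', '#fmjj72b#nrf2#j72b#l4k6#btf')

['#fmjj72b#', '#j72b#']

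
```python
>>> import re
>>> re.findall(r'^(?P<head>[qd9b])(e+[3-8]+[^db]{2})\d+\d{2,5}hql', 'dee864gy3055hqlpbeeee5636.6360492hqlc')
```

[('d', 'ee864gy')]

With 2 capturing groups, `findall` returns a 2-tuple per match.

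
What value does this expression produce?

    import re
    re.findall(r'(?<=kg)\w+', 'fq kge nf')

['e']

The `(?=…)`/`(?<=…)` assertion just peeks at neighbouring text; it doesn't advance the match position.
Matches: at [5:6] → 'e'.
Since nothing is captured, `findall` lists the 1 matched substring directly.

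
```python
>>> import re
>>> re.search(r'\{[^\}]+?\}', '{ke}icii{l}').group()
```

'{ke}'

`re.search` tries every starting position until one works.
The match spans [0:4] → '{ke}'.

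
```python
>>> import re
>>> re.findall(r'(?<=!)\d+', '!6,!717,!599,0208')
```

['6', '717', '599']

The `(?=…)`/`(?<=…)` assertion just peeks at neighbouring text; it doesn't advance the match position.
`findall` yields the raw match text (3 of them) because the pattern has no groups.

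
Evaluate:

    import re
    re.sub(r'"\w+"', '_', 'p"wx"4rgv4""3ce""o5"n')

Each match is replaced by '_'.

'p_4rgv4"__n'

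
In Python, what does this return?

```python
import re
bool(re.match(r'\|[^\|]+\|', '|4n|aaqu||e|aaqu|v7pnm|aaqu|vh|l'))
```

True

`re.match` only tries the pattern at the start of the string.
The match spans [0:4] → '|4n|'.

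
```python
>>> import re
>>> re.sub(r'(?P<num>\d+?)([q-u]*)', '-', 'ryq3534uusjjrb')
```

This matches one or more of a digit (lazy) (captured as 'num'); then zero or more of a character in [q-u] (captured).
Matches: at [3:4] → '3'; at [4:5] → '5'; at [5:6] → '3'; at [6:10] → '4uus'.
Every occurrence is swapped for '-'.

'ryq----jjrb'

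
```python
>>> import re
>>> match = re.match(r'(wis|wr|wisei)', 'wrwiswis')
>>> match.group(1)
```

`re.match` only tries the pattern at the start of the string.
The match spans [0:2] → 'wr'.
Captured: group 1 = 'wr'.

'wr'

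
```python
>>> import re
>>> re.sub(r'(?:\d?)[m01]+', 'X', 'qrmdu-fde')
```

Pattern: optionally a digit (non-capturing group); then one or more of one of [m01].
Matches: at [2:3] → 'm'.
Every occurrence is swapped for 'X'.

'qrXdu-fde'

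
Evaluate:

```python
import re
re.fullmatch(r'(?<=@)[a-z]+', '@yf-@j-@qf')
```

None

The positive lookaround only admits positions where the adjacent text matches; those characters stay outside the span.
`re.fullmatch` is like wrapping the pattern in `^…$` (in single-line mode).
Here the pattern can't cover the whole string, so the call returns None.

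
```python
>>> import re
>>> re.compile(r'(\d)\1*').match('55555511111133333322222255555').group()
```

'555555'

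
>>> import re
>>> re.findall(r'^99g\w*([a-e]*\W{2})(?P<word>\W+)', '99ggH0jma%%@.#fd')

[('%%', '@.#')]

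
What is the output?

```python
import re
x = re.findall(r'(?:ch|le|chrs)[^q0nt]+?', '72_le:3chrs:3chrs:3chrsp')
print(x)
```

['le:', 'chr', 'chr', 'chr']

Branches in `(...|...)` are attempted left-to-right; the first branch that allows the whole pattern to succeed is taken.
`findall` yields the raw match text (4 of them) because the pattern has no groups.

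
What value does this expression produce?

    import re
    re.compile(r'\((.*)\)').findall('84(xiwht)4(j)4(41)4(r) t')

['xiwht)4(j)4(41)4(r']

Walking the string: at [2:22] match '(xiwht)4(j)4(41)4(r)', group 1 = 'xiwht)4(j)4(41)4(r'.
`findall` collects group 1 from the one match (1 total).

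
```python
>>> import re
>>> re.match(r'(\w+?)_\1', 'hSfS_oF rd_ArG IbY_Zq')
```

None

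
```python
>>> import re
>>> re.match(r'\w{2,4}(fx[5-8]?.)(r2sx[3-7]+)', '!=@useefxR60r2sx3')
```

None

`re.match` only tries the pattern at the start of the string.
Here position 0 doesn't satisfy it, so the call returns None.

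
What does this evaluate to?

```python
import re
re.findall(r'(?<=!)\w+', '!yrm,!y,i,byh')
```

['yrm', 'y']

The `(?=…)`/`(?<=…)` assertion just peeks at neighbouring text; it doesn't advance the match position.
`findall` yields the raw match text (2 of them) because the pattern has no groups.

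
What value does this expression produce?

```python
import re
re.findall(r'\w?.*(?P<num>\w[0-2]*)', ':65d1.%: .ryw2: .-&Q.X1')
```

['1']

The pattern matches optionally a word character, then zero or more of any character; then a word character, then zero or more of a character in [0-2] (captured as 'num').
Walking the string: at [0:23] match ':65d1.%: .ryw2: .-&Q.X1', group 1 = '1'.
With a single group, `findall` returns only what that group captured — 1 item.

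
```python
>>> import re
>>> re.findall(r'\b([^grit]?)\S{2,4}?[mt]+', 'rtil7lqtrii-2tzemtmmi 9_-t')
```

['-', ' ']

Pattern: a word boundary (`\b`, zero-width); then optionally any character except [grit] (captured); then 2 to 4 of a non-whitespace character (lazy), then one or more of one of [mt].
Walking the string: at [11:20] match '-2tzemtmm', group 1 = '-'; at [21:26] match ' 9_-t', group 1 = ' '.
`findall` collects group 1 from each match (2 total).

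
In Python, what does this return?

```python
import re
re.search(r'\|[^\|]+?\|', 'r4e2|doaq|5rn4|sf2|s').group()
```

`re.search` tries every starting position until one works.
The match spans [4:10] → '|doaq|'.

'|doaq|'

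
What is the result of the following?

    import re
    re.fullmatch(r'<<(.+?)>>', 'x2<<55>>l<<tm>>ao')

None

`fullmatch` succeeds only if the pattern covers the string from start to end.
Here the string isn't matched end-to-end, so the call returns None.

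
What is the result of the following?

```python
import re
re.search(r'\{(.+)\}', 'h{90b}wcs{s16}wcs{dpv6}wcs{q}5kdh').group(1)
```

'90b}wcs{s16}wcs{dpv6}wcs{q'

Unlike `match`, `search` isn't anchored — it looks for the pattern anywhere in the string.
The match spans [1:29] → '{90b}wcs{s16}wcs{dpv6}wcs{q}'.
Captured: group 1 = '90b}wcs{s16}wcs{dpv6}wcs{q'.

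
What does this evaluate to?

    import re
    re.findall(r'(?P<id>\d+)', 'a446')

The pattern matches one or more of a digit (captured as 'id').
One capturing group, so `findall` returns just the captured substring from the one match — 1 in all.

['446']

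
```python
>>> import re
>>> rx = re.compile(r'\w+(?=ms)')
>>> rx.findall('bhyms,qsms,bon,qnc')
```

['bhy', 'qs']

Because the assertion is zero-width, the text it checks is not consumed and won't appear in the result.
Scanning left to right: at [0:3] → 'bhy'; at [6:8] → 'qs'.
No capturing groups, so `findall` returns the 2 full match strings.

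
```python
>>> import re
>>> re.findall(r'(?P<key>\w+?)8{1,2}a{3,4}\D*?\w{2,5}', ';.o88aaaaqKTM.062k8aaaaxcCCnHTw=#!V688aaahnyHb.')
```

['o', '062k', 'V6']

Pattern: one or more of a word character (lazy) (captured as 'key'); then 1 to 2 of the literal '8', then 3 to 4 of a literal 'a'; then zero or more of a non-digit (lazy), then 2 to 5 of a word character.
The `?` after the quantifier makes it lazy — it takes as little as possible before letting the rest of the pattern try.
Scanning left to right: at [2:13] match 'o88aaaaqKTM', group 1 = 'o'; at [14:28] match '062k8aaaaxcCCn', group 1 = '062k'; at [34:46] match 'V688aaahnyHb', group 1 = 'V6'.
`findall` collects group 1 from each match (3 total).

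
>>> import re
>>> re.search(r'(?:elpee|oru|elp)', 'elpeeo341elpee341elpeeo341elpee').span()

Alternation isn't longest-match — the leftmost alternative that fits at this position is chosen.
The match spans [0:5] → 'elpee'.

(0, 5)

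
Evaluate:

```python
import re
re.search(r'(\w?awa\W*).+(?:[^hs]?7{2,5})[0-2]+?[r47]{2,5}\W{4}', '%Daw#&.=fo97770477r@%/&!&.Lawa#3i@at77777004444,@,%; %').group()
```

The pattern matches optionally a word character, then the literal 'awa', then zero or more of a non-word character (captured); then one or more of any character; then optionally any character except [hs], then 2 to 5 of a literal '7' (non-capturing group); then one or more of a character in [0-2] (lazy), then 2 to 5 of one of [r47], then exactly 4 of a non-word character.
`search` walks the string left to right and returns the first match it finds.
The match spans [26:51] → 'Lawa#3i@at77777004444,@,%'.
Captured: group 1 = 'Lawa#'.

'Lawa#3i@at77777004444,@,%'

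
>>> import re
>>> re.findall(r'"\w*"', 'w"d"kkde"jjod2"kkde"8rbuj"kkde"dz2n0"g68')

Walking the string: at [1:4] → '"d"'; at [8:15] → '"jjod2"'; at [19:26] → '"8rbuj"'; at [30:37] → '"dz2n0"'.
Since nothing is captured, `findall` lists the 4 matched substrings directly.

['"d"', '"jjod2"', '"8rbuj"', '"dz2n0"']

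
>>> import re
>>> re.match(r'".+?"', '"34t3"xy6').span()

`re.match` won't scan ahead — the pattern has to work from the very first character.
The match spans [0:6] → '"34t3"'.

(0, 6)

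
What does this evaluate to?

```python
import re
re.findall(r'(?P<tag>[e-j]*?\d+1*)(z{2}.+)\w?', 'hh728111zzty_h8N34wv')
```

Pattern: zero or more of a character in [e-j] (lazy), then one or more of a digit, then zero or more of the literal '1' (captured as 'tag'); then exactly 2 of the literal 'z', then one or more of any character (captured); then optionally a word character.
Matches: at [0:20] match 'hh728111zzty_h8N34wv', groups = ('hh728111', 'zzty_h8N34wv').
`findall` packs the 2 group values into a tuple for every match.

[('hh728111', 'zzty_h8N34wv')]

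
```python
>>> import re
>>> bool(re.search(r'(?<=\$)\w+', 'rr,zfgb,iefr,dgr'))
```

False

The positive lookaround only admits positions where the adjacent text matches; those characters stay outside the span.
`re.search` tries every starting position until one works.
Here nothing in the string fits, so the call returns None, and `bool(None)` is False.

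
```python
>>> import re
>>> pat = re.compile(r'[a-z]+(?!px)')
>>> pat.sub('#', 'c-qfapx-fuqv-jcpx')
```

'#-#-#-#'

Because the assertion is negative and zero-width, positions next to the forbidden text are skipped.
Matches: at [0:1] → 'c'; at [2:7] → 'qfapx'; at [8:12] → 'fuqv'; at [13:17] → 'jcpx'.
`sub` substitutes '#' at each match site.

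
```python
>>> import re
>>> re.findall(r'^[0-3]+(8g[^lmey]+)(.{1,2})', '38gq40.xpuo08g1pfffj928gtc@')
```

[('8gq40.xpuo08g1pfffj928gtc', '@')]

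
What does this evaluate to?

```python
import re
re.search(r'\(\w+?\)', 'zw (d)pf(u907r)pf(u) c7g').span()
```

(3, 6)

`re.search` tries every starting position until one works.
The match spans [3:6] → '(d)'.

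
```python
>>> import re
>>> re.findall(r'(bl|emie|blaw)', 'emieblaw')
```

Alternation isn't longest-match — the leftmost alternative that fits at this position is chosen.
Scanning left to right: at [0:4] match 'emie', group 1 = 'emie'; at [4:6] match 'bl', group 1 = 'bl'.
`findall` collects group 1 from each match (2 total).

['emie', 'bl']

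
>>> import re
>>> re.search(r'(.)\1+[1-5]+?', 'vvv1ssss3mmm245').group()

After group 1 captures some text, `\1` only succeeds where that same text appears again.
Unlike `match`, `search` isn't anchored — it looks for the pattern anywhere in the string.
The match spans [0:4] → 'vvv1'.
Captured: group 1 = 'v'.

'vvv1'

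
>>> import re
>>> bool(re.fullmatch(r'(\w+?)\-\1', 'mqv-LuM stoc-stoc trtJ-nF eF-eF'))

False

The backreference `\1` re-matches whatever the first group consumed, character for character.
For `fullmatch`, every character of the input must be accounted for by the pattern.
Here there's no way to consume every character, so the call returns None, and `bool(None)` is False.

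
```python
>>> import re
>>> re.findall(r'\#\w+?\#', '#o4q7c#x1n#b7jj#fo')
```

Since nothing is captured, `findall` lists the 2 matched substrings directly.

['#o4q7c#', '#b7jj#']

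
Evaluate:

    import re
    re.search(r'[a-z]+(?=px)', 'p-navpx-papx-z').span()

(2, 5)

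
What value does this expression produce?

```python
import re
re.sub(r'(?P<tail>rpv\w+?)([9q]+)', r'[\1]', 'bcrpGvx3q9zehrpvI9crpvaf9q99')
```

Because the quantifier is non-greedy, it stops expanding at the earliest point where the rest of the pattern can succeed.
The replacement refers to a captured group, so each match is rewritten using its own captured text.

'bcrpGvx3q9zeh[rpvI]c[rpvaf]'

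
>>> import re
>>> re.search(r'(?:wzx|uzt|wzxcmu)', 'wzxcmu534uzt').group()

'wzx'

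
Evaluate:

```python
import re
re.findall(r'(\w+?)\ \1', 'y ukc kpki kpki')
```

The backreference `\1` re-matches whatever the first group consumed, character for character.
Matches: at [6:15] match 'kpki kpki', group 1 = 'kpki'.
`findall` collects group 1 from the one match (1 total).

['kpki']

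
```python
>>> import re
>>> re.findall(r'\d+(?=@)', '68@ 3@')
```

['68', '3']

Because the assertion is zero-width, the text it checks is not consumed and won't appear in the result.
No capturing groups, so `findall` returns the 2 full match strings.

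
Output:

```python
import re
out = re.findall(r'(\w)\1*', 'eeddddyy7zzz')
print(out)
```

After group 1 captures some text, `\1` only succeeds where that same text appears again.
Scanning left to right: at [0:2] match 'ee', group 1 = 'e'; at [2:6] match 'dddd', group 1 = 'd'; at [6:8] match 'yy', group 1 = 'y'; at [8:9] match '7', group 1 = '7'; at [9:12] match 'zzz', group 1 = 'z'.
Because there's exactly one group, `findall` drops the full match and keeps group 1 from each hit.

['e', 'd', 'y', '7', 'z']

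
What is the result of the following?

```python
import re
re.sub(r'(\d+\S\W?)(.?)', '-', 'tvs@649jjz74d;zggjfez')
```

This matches one or more of a digit, then a non-whitespace character, then optionally a non-word character (captured); then optionally any character (captured).
Matches: at [4:9] → '649jj'; at [10:15] → '74d;z'.
Each match is replaced by '-'.

'tvs@-z-ggjfez'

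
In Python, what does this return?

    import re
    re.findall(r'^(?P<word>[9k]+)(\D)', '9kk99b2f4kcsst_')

[('9kk99', 'b')]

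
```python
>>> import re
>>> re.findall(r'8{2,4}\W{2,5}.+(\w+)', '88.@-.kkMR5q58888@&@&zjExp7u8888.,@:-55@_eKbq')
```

['q']

The pattern matches 2 to 4 of a literal '8'; then 2 to 5 of a non-word character, then one or more of any character; then one or more of a word character (captured).
Matches: at [0:45] match '88.@-.kkMR5q58888@&@&zjExp7u8888.,@:-55@_eKbq', group 1 = 'q'.
Because there's exactly one group, `findall` drops the full match and keeps group 1 from the one hit.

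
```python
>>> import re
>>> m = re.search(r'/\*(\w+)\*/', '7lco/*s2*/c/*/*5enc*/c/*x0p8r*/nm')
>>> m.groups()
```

('s2',)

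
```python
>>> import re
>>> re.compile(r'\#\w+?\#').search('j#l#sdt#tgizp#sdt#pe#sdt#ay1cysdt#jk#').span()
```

(1, 4)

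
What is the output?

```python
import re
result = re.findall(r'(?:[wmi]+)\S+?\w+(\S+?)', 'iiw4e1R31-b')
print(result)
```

['-']

This matches one or more of one of [wmi] (non-capturing group); then one or more of a non-whitespace character (lazy), then one or more of a word character; then one or more of a non-whitespace character (lazy) (captured).
Matches: at [0:10] match 'iiw4e1R31-', group 1 = '-'.
With a single group, `findall` returns only what that group captured — 1 item.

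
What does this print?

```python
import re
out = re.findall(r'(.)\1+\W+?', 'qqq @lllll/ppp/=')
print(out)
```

The backreference `\1` re-matches whatever the first group consumed, character for character.
Matches: at [0:4] match 'qqq ', group 1 = 'q'; at [5:11] match 'lllll/', group 1 = 'l'; at [11:15] match 'ppp/', group 1 = 'p'.
Because there's exactly one group, `findall` drops the full match and keeps group 1 from each hit.

['q', 'l', 'p']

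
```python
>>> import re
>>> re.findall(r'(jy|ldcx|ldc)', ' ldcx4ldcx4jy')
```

['ldcx', 'ldcx', 'jy']

The regex engine tests alternatives in the order written; an earlier branch that matches wins even if a later one would match more.
`findall` collects group 1 from each match (3 total).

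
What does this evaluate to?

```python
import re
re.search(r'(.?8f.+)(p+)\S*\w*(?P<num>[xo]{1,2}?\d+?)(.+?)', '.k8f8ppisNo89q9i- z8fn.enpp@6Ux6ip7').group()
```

'k8f8ppisNo89q9i- z8fn.enpp@6Ux6i'

Pattern: optionally any character, then the literal '8f', then one or more of any character (captured); then one or more of a literal 'p' (captured); then zero or more of a non-whitespace character, then zero or more of a word character; then 1 to 2 of one of [xo] (lazy), then one or more of a digit (lazy) (captured as 'num'); then one or more of any character (lazy) (captured).
Because the quantifier is non-greedy, it stops expanding at the earliest point where the rest of the pattern can succeed.
`re.search` scans for the first position where the pattern succeeds.
The match spans [1:33] → 'k8f8ppisNo89q9i- z8fn.enpp@6Ux6i'.
Captured: group 1 = 'k8f8ppisNo89q9i- z8fn.enp', group 2 = 'p', group 3 = 'x6', group 4 = 'i'.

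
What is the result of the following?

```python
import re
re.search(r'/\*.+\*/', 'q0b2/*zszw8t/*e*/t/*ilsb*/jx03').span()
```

(4, 26)

`search` walks the string left to right and returns the first match it finds.
The match spans [4:26] → '/*zszw8t/*e*/t/*ilsb*/'.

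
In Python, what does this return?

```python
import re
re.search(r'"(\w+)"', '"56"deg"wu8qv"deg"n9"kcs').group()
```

'"56"'

`search` walks the string left to right and returns the first match it finds.
The match spans [0:4] → '"56"'.
Captured: group 1 = '56'.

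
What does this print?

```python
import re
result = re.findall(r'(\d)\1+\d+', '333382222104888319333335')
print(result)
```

['3']

`\1` is not a pattern — it's the concrete string captured by group 1, re-applied verbatim.
One capturing group, so `findall` returns just the captured substring from the one match — 1 in all.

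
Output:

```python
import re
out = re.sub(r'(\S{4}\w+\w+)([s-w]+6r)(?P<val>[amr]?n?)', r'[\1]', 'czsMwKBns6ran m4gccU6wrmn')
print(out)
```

The replacement refers to a captured group, so each match is rewritten using its own captured text.

[czsMwKBn] m4gccU6wrmn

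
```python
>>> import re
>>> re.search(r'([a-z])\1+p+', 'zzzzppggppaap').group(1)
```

After group 1 captures some text, `\1` only succeeds where that same text appears again.
`search` walks the string left to right and returns the first match it finds.
The match spans [0:6] → 'zzzzpp'.
Captured: group 1 = 'z'.

'z'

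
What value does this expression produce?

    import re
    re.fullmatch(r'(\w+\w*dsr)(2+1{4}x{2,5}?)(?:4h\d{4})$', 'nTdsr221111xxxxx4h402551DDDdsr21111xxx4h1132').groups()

The pattern matches one or more of a word character, then zero or more of a word character, then the literal 'dsr' (captured); then one or more of the literal '2', then exactly 4 of a literal '1', then 2 to 5 of the literal 'x' (lazy) (captured); then the literal '4h', then exactly 4 of a digit (non-capturing group); then anchored at the end.
`re.fullmatch` requires the pattern to consume the entire string.
The match spans [0:44] → 'nTdsr221111xxxxx4h402551DDDdsr21111xxx4h1132'.
Captured: group 1 = 'nTdsr221111xxxxx4h402551DDDdsr', group 2 = '21111xxx'.

('nTdsr221111xxxxx4h402551DDDdsr', '21111xxx')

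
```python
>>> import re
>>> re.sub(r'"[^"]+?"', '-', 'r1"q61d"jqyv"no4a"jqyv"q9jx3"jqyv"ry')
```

'r1-jqyv-jqyv-jqyv"ry'

`sub` substitutes '-' at each match site.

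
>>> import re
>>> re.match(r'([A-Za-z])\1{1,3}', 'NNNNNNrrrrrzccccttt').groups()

('N',)

`\1` is not a pattern — it's the concrete string captured by group 1, re-applied verbatim.
`re.match` only tries the pattern at the start of the string.
The match spans [0:4] → 'NNNN'.
Captured: group 1 = 'N'.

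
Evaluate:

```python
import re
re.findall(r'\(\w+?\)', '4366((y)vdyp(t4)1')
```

['(y)', '(t4)']

No capturing groups, so `findall` returns the 2 full match strings.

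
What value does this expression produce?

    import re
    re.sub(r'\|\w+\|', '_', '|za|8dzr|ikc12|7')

'_8dzr_7'

Matches: at [0:4] → '|za|'; at [8:15] → '|ikc12|'.
Every occurrence is swapped for '_'.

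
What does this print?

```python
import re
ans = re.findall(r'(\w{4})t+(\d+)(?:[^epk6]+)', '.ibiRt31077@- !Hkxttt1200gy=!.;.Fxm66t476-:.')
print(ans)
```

[('ibiR', '31077'), ('kxtt', '1200')]

This matches exactly 4 of a word character (captured); then one or more of a literal 't'; then one or more of a digit (captured); then one or more of any character except [epk6] (non-capturing group).
Walking the string: at [1:16] match 'ibiRt31077@- !H', groups = ('ibiR', '31077'); at [16:35] match 'kxttt1200gy=!.;.Fxm', groups = ('kxtt', '1200').
2 groups means each result is a tuple of 2 captured strings — 2 here.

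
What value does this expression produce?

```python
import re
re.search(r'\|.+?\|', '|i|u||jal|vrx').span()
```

The match spans [0:3] → '|i|'.

(0, 3)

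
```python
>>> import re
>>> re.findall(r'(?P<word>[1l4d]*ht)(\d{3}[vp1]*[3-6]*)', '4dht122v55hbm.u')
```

[('4dht', '122v55')]

The pattern matches zero or more of one of [1l4d], then the literal 'ht' (captured as 'word'); then exactly 3 of a digit, then zero or more of one of [vp1], then zero or more of a character in [3-6] (captured).
Walking the string: at [0:10] match '4dht122v55', groups = ('4dht', '122v55').
Multiple groups make `findall` return tuples — one 2-tuple for the one match.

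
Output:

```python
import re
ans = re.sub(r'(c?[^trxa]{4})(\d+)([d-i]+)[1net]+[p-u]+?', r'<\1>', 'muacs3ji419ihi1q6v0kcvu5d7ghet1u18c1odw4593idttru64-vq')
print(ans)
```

This matches optionally a literal 'c', then exactly 4 of any character except [trxa] (captured); then one or more of a digit (captured); then one or more of a character in [d-i] (captured); then one or more of one of [1net], then one or more of a character in [p-u] (lazy).
Lazy quantifiers expand one character at a time until the remainder of the pattern can match.
Matches: at [3:16] → 'cs3ji419ihi1q'; at [20:32] → 'cvu5d7ghet1u'; at [34:48] → 'c1odw4593idttr'.
Each match is replaced using the text its own group 1 captured.

mua<cs3ji>6v0k<cvu5d>18<c1odw>u64-vq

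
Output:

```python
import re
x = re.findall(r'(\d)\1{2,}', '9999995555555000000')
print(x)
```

A backreference is literal: `\1` must see the identical characters the first group matched.
One capturing group, so `findall` returns just the captured substring from each match — 3 in all.

['9', '5', '0']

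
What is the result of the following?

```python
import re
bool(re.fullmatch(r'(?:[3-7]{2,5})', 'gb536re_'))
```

This matches 2 to 5 of a character in [3-7] (non-capturing group).
`re.fullmatch` requires the pattern to consume the entire string.
Here the string isn't matched end-to-end, so the call returns None, and `bool(None)` is False.

False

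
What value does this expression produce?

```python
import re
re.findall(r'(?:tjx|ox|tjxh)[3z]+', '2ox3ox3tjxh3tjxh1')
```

['ox3', 'ox3', 'tjxh3']

Matches: at [1:4] → 'ox3'; at [4:7] → 'ox3'; at [7:12] → 'tjxh3'.
No capturing groups, so `findall` returns the 3 full match strings.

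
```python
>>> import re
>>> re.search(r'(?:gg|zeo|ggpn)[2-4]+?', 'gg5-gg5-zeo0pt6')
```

`search` walks the string left to right and returns the first match it finds.
Here the pattern never matches, so the call returns None.

None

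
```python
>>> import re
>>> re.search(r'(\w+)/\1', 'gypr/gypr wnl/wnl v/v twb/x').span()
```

(0, 9)

`\1` is not a pattern — it's the concrete string captured by group 1, re-applied verbatim.
`search` walks the string left to right and returns the first match it finds.
The match spans [0:9] → 'gypr/gypr'.
Captured: group 1 = 'gypr'.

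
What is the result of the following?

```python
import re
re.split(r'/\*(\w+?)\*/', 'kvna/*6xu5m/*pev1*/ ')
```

['kvna/*6xu5m', 'pev1', ' ']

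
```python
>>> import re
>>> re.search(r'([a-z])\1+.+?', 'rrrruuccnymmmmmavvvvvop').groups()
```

`\1` is not a pattern — it's the concrete string captured by group 1, re-applied verbatim.
`re.search` tries every starting position until one works.
The match spans [0:5] → 'rrrru'.
Captured: group 1 = 'r'.

('r',)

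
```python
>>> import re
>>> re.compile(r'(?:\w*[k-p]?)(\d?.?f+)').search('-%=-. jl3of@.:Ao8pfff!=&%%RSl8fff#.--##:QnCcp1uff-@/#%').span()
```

(6, 11)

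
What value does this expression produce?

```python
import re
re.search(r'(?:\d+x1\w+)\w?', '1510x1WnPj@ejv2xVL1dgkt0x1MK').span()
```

(0, 10)

Pattern: one or more of a digit, then the literal 'x1', then one or more of a word character (non-capturing group); then optionally a word character.
`re.search` tries every starting position until one works.
The match spans [0:10] → '1510x1WnPj'.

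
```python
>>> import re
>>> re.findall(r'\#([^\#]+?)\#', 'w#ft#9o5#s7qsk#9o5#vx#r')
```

One capturing group, so `findall` returns just the captured substring from each match — 3 in all.

['ft', 's7qsk', 'vx']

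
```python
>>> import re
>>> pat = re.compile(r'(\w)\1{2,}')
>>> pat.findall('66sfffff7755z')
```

After group 1 captures some text, `\1` only succeeds where that same text appears again.
Scanning left to right: at [3:8] match 'fffff', group 1 = 'f'.
Because there's exactly one group, `findall` drops the full match and keeps group 1 from the one hit.

['f']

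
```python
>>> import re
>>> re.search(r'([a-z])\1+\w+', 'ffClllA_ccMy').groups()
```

('f',)

After group 1 captures some text, `\1` only succeeds where that same text appears again.
`re.search` scans for the first position where the pattern succeeds.
The match spans [0:12] → 'ffClllA_ccMy'.
Captured: group 1 = 'f'.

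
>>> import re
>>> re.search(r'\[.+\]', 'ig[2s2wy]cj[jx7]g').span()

`search` walks the string left to right and returns the first match it finds.
The match spans [2:16] → '[2s2wy]cj[jx7]'.

(2, 16)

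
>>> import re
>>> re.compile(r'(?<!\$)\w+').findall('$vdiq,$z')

`(?!…)`/`(?<!…)` only lets a position through if the neighbouring text does NOT match; no characters are consumed.
Matches: at [2:5] → 'diq'.
Since nothing is captured, `findall` lists the 1 matched substring directly.

['diq']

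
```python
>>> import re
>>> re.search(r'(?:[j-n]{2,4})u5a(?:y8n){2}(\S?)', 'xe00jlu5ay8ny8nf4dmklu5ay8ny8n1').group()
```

'jlu5ay8ny8nf'

Pattern: 2 to 4 of a character in [j-n] (non-capturing group); then the literal 'u5a', then the literal 'y8n' repeated 2 times; then optionally a non-whitespace character (captured).
`search` walks the string left to right and returns the first match it finds.
The match spans [4:16] → 'jlu5ay8ny8nf'.
Captured: group 1 = 'f'.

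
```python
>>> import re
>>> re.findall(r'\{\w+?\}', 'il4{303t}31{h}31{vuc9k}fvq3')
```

['{303t}', '{h}', '{vuc9k}']

Walking the string: at [3:9] → '{303t}'; at [11:14] → '{h}'; at [16:23] → '{vuc9k}'.
With no groups in the pattern, `findall` gives back each whole match — 3 here.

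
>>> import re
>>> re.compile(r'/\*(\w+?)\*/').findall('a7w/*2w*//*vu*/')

['2w', 'vu']

`findall` collects group 1 from each match (2 total).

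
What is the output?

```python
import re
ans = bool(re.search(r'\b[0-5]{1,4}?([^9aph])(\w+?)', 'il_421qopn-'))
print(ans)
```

False

Pattern: a word boundary (`\b`, zero-width); then 1 to 4 of a character in [0-5] (lazy); then any character except [9aph] (captured); then one or more of a word character (lazy) (captured).
`re.search` scans for the first position where the pattern succeeds.
Here no position works, so the call returns None, and `bool(None)` is False.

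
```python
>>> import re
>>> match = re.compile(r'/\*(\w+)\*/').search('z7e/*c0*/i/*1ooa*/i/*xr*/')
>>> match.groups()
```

`search` walks the string left to right and returns the first match it finds.
The match spans [3:9] → '/*c0*/'.
Captured: group 1 = 'c0'.

('c0',)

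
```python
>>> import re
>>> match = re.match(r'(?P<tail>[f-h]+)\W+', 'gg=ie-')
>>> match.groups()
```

This matches one or more of a character in [f-h] (captured as 'tail'); then one or more of a non-word character.
`re.match` won't scan ahead — the pattern has to work from the very first character.
The match spans [0:3] → 'gg='.
Captured: group 1 = 'gg'.

('gg',)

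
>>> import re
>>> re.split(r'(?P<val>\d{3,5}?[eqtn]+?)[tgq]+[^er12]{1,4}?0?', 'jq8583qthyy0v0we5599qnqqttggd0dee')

['jq', '8583q', 'yy0v0we', '5599qn', 'dee']

This matches 3 to 5 of a digit (lazy), then one or more of one of [eqtn] (lazy) (captured as 'val'); then one or more of one of [tgq], then 1 to 4 of any character except [er12] (lazy); then optionally a literal '0'.
A `+?`/`*?`/`{m,n}?` starts at its minimum and grows only as far as needed for what follows to match.
Matches to split on: at [2:9] → '8583qth'; at [16:30] → '5599qnqqttggd0'.
With a capturing group present, the delimiter's captured portion is kept in the result list.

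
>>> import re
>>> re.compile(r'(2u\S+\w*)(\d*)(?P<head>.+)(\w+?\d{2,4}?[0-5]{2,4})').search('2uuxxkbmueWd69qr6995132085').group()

'2uuxxkbmueWd69qr69951320'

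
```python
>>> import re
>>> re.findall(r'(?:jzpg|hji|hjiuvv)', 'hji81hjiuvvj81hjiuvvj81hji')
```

`|` is ordered: at each position the engine commits to the first alternative that works.
`findall` yields the raw match text (4 of them) because the pattern has no groups.

['hji', 'hji', 'hji', 'hji']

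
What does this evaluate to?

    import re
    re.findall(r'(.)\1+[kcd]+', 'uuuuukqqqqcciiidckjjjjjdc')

`\1` is not a pattern — it's the concrete string captured by group 1, re-applied verbatim.
Because there's exactly one group, `findall` drops the full match and keeps group 1 from each hit.

['u', 'q', 'i', 'j']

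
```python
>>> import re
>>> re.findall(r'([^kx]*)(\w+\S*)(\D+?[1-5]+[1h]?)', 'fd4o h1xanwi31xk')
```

[('fd4o h1', 'xanw', 'i31')]

`findall` packs the 3 group values into a tuple for every match.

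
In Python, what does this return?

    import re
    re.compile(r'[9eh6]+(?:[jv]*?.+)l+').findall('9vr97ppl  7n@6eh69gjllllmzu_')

['9vr97ppl  7n@6eh69gjllll']

The pattern matches one or more of one of [9eh6]; then zero or more of one of [jv] (lazy), then one or more of any character (non-capturing group); then one or more of a literal 'l'.
Matches: at [0:24] → '9vr97ppl  7n@6eh69gjllll'.
No capturing groups, so `findall` returns the 1 full match string.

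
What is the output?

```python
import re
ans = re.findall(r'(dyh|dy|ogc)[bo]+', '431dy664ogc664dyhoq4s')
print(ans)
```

['dyh']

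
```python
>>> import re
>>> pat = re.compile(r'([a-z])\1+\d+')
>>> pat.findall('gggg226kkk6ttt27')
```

['g', 'k', 't']

`\1` has to match the exact text group 1 already captured.
One capturing group, so `findall` returns just the captured substring from each match — 3 in all.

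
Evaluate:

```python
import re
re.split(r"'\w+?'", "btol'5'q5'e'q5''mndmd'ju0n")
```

['btol', 'q5', "q5'", 'ju0n']

Matches to split on: at [4:7] → "'5'"; at [9:12] → "'e'"; at [15:22] → "'mndmd'".
Each match becomes a cut point; 4 segments remain.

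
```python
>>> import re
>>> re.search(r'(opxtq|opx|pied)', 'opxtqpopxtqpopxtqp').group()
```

'opxtq'

The regex engine tests alternatives in the order written; an earlier branch that matches wins even if a later one would match more.
`re.search` tries every starting position until one works.
The match spans [0:5] → 'opxtq'.
Captured: group 1 = 'opxtq'.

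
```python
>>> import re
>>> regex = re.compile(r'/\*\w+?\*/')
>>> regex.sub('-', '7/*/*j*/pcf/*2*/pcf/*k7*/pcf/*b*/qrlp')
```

Matches: at [3:8] → '/*j*/'; at [11:16] → '/*2*/'; at [19:25] → '/*k7*/'; at [28:33] → '/*b*/'.
`sub` substitutes '-' at each match site.

'7/*-pcf-pcf-pcf-qrlp'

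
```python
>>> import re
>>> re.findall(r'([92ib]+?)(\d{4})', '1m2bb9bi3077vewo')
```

This matches one or more of one of [92ib] (lazy) (captured); then exactly 4 of a digit (captured).
Scanning left to right: at [2:12] match '2bb9bi3077', groups = ('2bb9bi', '3077').
`findall` packs the 2 group values into a tuple for every match.

[('2bb9bi', '3077')]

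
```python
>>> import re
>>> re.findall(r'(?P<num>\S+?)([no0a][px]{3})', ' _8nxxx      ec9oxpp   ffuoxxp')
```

[('_8', 'nxxx'), ('ec9', 'oxpp'), ('ffu', 'oxxp')]

2 groups means each result is a tuple of 2 captured strings — 3 here.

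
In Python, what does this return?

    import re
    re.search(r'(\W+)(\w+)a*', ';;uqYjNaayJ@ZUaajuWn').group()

';;uqYjNaayJ'

The pattern matches one or more of a non-word character (captured); then one or more of a word character (captured); then zero or more of a literal 'a'.
`search` walks the string left to right and returns the first match it finds.
The match spans [0:11] → ';;uqYjNaayJ'.
Captured: group 1 = ';;', group 2 = 'uqYjNaayJ'.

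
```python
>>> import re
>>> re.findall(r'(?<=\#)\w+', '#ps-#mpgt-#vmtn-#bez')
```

['ps', 'mpgt', 'vmtn', 'bez']

The lookaround is zero-width — it requires the adjacent text to match without consuming it, so the asserted text isn't part of the match.
`findall` yields the raw match text (4 of them) because the pattern has no groups.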